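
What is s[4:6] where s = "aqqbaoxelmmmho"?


Input string: 'aqqbaoxelmmmho'
Operation: slice [4:6]
Extract characters: s[4]='a', s[5]='o'
Result: ao


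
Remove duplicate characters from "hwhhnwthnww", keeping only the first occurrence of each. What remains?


Input: 'hwhhnwthnww'
Operation: keep first occurrence of each character
Scan: s[0]='h' new -> keep; s[1]='w' new -> keep; s[2]='h' seen -> skip; s[3]='h' seen -> skip; s[4]='n' new -> keep; s[5]='w' seen -> skip; s[6]='t' new -> keep; s[7]='h' seen -> skip; s[8]='n' seen -> skip; s[9]='w' seen -> skip; s[10]='w' seen -> skip
Result: hwnt


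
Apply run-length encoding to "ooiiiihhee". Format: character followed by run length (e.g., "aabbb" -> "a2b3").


Input: 'ooiiiihhee'
Operation: identify consecutive runs
Runs: 'oo' -> o2, 'iiii' -> i4, 'hh' -> h2, 'ee' -> e2
Encoded: o2i4h2e2


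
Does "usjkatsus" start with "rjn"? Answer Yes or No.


Input string: 'usjkatsus'
Prefix to check: 'rjn'
First 3 characters of input: 'usj'
Match: False
Result: No


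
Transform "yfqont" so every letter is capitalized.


Input string: 'yfqont'
Operation: convert each letter to uppercase
Mapping: 'y'->'Y', 'f'->'F', 'q'->'Q', 'o'->'O', 'n'->'N', 't'->'T'
Result: YFQONT


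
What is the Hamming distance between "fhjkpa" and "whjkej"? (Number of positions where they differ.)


String 1: 'fhjkpa'
String 2: 'whjkej'
Compare each position: pos 0: 'f'!='w', pos 1: 'h'=='h', pos 2: 'j'=='j', pos 3: 'k'=='k', pos 4: 'p'!='e', pos 5: 'a'!='j'
Differing positions: 3
Hamming distance: 3


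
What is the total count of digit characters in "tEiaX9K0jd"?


Input string: 'tEiaX9K0jd'
Operation: count digit characters (0-9)
Scan: 't', 'E', 'i', 'a', 'X', '9'(digit), 'K', '0'(digit), 'j', 'd'
Digits found: 2
Result: 2


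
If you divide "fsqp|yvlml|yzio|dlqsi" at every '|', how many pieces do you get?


Input string: 'fsqp|yvlml|yzio|dlqsi'
Delimiter: '|'
Split result: 'fsqp', 'yvlml', 'yzio', 'dlqsi'
Number of parts: 4


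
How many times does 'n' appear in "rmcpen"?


Input string: 'rmcpen'
Target character: 'n'
Scan each position: s[5]='n'
Matches found at indices: 5
Total: 1


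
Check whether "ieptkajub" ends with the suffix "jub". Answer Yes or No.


Input string: 'ieptkajub'
Suffix to check: 'jub'
Last 3 characters of input: 'jub'
Match: True
Result: Yes


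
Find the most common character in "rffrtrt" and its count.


Input: 'rffrtrt'
Operation: tally each character
Counts: 'f':2, 'r':3, 't':2
Maximum: 'r' appears 3 times


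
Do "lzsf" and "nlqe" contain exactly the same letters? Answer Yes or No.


String 1: 'lzsf' -> sorted: 'flsz'
String 2: 'nlqe' -> sorted: 'elnq'
Compare sorted forms: 'flsz' != 'elnq'
Anagram: No


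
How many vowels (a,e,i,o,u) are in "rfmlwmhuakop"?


Input string: 'rfmlwmhuakop'
Operation: count vowels (a, e, i, o, u)
Scan: s[0]='r', s[1]='f', s[2]='m', s[3]='l', s[4]='w', s[5]='m', s[6]='h', s[7]='u' (vowel), s[8]='a' (vowel), s[9]='k', s[10]='o' (vowel), s[11]='p'
Vowels found: 3
Result: 3


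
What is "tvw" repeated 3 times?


Input string: 'tvw'
Operation: repeat 3 times
Concatenation: 'tvw' + 'tvw' + 'tvw'
Result: tvwtvwtvw


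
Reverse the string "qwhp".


Input string: 'qwhp'
Operation: reverse character order
Original order: 'q' -> 'w' -> 'h' -> 'p'
Reversed order: 'p' -> 'h' -> 'w' -> 'q'
Result: phwq


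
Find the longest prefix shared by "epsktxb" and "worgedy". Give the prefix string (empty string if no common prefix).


String 1: 'epsktxb'
String 2: 'worgedy'
Compare position by position:
pos 0: 'e' vs 'w' differ -> stop
Longest common prefix: "" (length 0)


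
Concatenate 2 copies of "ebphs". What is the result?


Input string: 'ebphs'
Operation: repeat 2 times
Concatenation: 'ebphs' + 'ebphs'
Result: ebphsebphs


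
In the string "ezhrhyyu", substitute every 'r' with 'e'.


Input string: 'ezhrhyyu'
Operation: replace 'r' with 'e'
Positions of 'r': 3
After replacement: ezhehyyu


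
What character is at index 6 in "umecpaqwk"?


Input string: 'umecpaqwk'
Operation: get character at index 6
Index mapping: s[0]='u', s[1]='m', s[2]='e', s[3]='c', s[4]='p', s[5]='a', s[6]='q'
Result: 'q'


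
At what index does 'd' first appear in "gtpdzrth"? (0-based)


Input string: 'gtpdzrth'
Target: 'd'
Scanning left to right: s[0]='g', s[1]='t', s[2]='p', s[3]='d'
First match at index: 3


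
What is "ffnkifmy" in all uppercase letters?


Input string: 'ffnkifmy'
Operation: convert each letter to uppercase
Mapping: 'f'->'F', 'f'->'F', 'n'->'N', 'k'->'K', 'i'->'I', 'f'->'F', 'm'->'M', 'y'->'Y'
Result: FFNKIFMY


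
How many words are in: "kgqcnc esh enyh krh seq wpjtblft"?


Input string: 'kgqcnc esh enyh krh seq wpjtblft'
Operation: split by spaces
Words found: 'kgqcnc', 'esh', 'enyh', 'krh', 'seq', 'wpjtblft'
Word count: 6


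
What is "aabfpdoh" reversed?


Input string: 'aabfpdoh'
Operation: reverse character order
Original order: 'a' -> 'a' -> 'b' -> 'f' -> 'p' -> 'd' -> 'o' -> 'h'
Reversed order: 'h' -> 'o' -> 'd' -> 'p' -> 'f' -> 'b' -> 'a' -> 'a'
Result: hodpfbaa


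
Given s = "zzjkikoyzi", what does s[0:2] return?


Input string: 'zzjkikoyzi'
Operation: slice [0:2]
Extract characters: s[0]='z', s[1]='z'
Result: zz


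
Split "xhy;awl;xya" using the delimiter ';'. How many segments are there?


Input string: 'xhy;awl;xya'
Delimiter: ';'
Split result: 'xhy', 'awl', 'xya'
Number of parts: 3


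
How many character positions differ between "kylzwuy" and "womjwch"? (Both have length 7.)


String 1: 'kylzwuy'
String 2: 'womjwch'
Compare each position: pos 0: 'k'!='w', pos 1: 'y'!='o', pos 2: 'l'!='m', pos 3: 'z'!='j', pos 4: 'w'=='w', pos 5: 'u'!='c', pos 6: 'y'!='h'
Differing positions: 6
Hamming distance: 6


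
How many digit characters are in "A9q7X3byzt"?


Input string: 'A9q7X3byzt'
Operation: count digit characters (0-9)
Scan: 'A', '9'(digit), 'q', '7'(digit), 'X', '3'(digit), 'b', 'y', 'z', 't'
Digits found: 3
Result: 3


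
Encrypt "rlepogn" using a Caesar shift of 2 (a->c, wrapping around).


Input: 'rlepogn', shift = 2
Operation: for each letter, (position + 2) mod 26
Mapping: 'r'(17+2=19)->'t', 'l'(11+2=13)->'n', 'e'(4+2=6)->'g', 'p'(15+2=17)->'r', 'o'(14+2=16)->'q', 'g'(6+2=8)->'i', 'n'(13+2=15)->'p'
Result: tngrqip


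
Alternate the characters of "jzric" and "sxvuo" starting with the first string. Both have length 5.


String 1: 'jzric'
String 2: 'sxvuo'
Operation: alternate characters
Pairs: 'j'+'s', 'z'+'x', 'r'+'v', 'i'+'u', 'c'+'o'
Result: jszxrviuco


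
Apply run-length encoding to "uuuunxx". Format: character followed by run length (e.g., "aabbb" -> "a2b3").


Input: 'uuuunxx'
Operation: identify consecutive runs
Runs: 'uuuu' -> u4, 'n' -> n1, 'xx' -> x2
Encoded: u4n1x2


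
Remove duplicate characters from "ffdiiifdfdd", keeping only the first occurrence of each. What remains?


Input: 'ffdiiifdfdd'
Operation: keep first occurrence of each character
Scan: s[0]='f' new -> keep; s[1]='f' seen -> skip; s[2]='d' new -> keep; s[3]='i' new -> keep; s[4]='i' seen -> skip; s[5]='i' seen -> skip; s[6]='f' seen -> skip; s[7]='d' seen -> skip; s[8]='f' seen -> skip; s[9]='d' seen -> skip; s[10]='d' seen -> skip
Result: fdi


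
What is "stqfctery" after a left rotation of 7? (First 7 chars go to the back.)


Input: 'stqfctery', shift = 7
Operation: split at index 7 and swap parts
Front part s[0:7] = 'stqfcte'
Back part s[7:] = 'ry'
Rotated = back + front = 'ry' + 'stqfcte'
Result: rystqfcte


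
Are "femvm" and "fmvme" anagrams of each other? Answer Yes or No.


String 1: 'femvm' -> sorted: 'efmmv'
String 2: 'fmvme' -> sorted: 'efmmv'
Compare sorted forms: 'efmmv' == 'efmmv'
Anagram: Yes


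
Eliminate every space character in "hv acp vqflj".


Input string: 'hv acp vqflj'
Operation: remove all spaces
Words: 'hv', 'acp', 'vqflj'
Join without spaces: hvacpvqflj


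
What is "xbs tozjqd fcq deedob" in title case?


Input string: 'xbs tozjqd fcq deedob'
Operation: capitalize first letter of each word
Word transformations: 'xbs'->'Xbs', 'tozjqd'->'Tozjqd', 'fcq'->'Fcq', 'deedob'->'Deedob'
Result: Xbs Tozjqd Fcq Deedob


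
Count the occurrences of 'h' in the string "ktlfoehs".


Input string: 'ktlfoehs'
Target character: 'h'
Scan each position: s[6]='h'
Matches found at indices: 6
Total: 1


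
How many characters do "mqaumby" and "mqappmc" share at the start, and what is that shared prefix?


String 1: 'mqaumby'
String 2: 'mqappmc'
Compare position by position:
pos 0: 'm' vs 'm' match
pos 1: 'q' vs 'q' match
pos 2: 'a' vs 'a' match
pos 3: 'u' vs 'p' differ -> stop
Longest common prefix: "mqa" (length 3)


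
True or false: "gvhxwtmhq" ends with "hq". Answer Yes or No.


Input string: 'gvhxwtmhq'
Suffix to check: 'hq'
Last 2 characters of input: 'hq'
Match: True
Result: Yes


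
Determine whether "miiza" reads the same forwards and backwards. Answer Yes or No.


Input string: 'miiza'
Reversed: 'aziim'
Compare pairs: s[0]='m' vs s[4]='a' (mismatch), s[1]='i' vs s[3]='z' (mismatch)
Palindrome: No


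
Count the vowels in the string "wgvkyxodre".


Input string: 'wgvkyxodre'
Operation: count vowels (a, e, i, o, u)
Scan: s[0]='w', s[1]='g', s[2]='v', s[3]='k', s[4]='y', s[5]='x', s[6]='o' (vowel), s[7]='d', s[8]='r', s[9]='e' (vowel)
Vowels found: 2
Result: 2


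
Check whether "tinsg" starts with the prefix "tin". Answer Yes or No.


Input string: 'tinsg'
Prefix to check: 'tin'
First 3 characters of input: 'tin'
Match: True
Result: Yes


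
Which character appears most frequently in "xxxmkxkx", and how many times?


Input: 'xxxmkxkx'
Operation: tally each character
Counts: 'k':2, 'm':1, 'x':5
Maximum: 'x' appears 5 times


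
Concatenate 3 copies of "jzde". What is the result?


Input string: 'jzde'
Operation: repeat 3 times
Concatenation: 'jzde' + 'jzde' + 'jzde'
Result: jzdejzdejzde


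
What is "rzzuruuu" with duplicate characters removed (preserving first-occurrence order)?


Input: 'rzzuruuu'
Operation: keep first occurrence of each character
Scan: s[0]='r' new -> keep; s[1]='z' new -> keep; s[2]='z' seen -> skip; s[3]='u' new -> keep; s[4]='r' seen -> skip; s[5]='u' seen -> skip; s[6]='u' seen -> skip; s[7]='u' seen -> skip
Result: rzu


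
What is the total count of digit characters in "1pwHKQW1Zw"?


Input string: '1pwHKQW1Zw'
Operation: count digit characters (0-9)
Scan: '1'(digit), 'p', 'w', 'H', 'K', 'Q', 'W', '1'(digit), 'Z', 'w'
Digits found: 2
Result: 2


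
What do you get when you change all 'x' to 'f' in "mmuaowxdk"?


Input string: 'mmuaowxdk'
Operation: replace 'x' with 'f'
Positions of 'x': 6
After replacement: mmuaowfdk


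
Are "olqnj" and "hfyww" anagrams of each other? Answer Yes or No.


String 1: 'olqnj' -> sorted: 'jlnoq'
String 2: 'hfyww' -> sorted: 'fhwwy'
Compare sorted forms: 'jlnoq' != 'fhwwy'
Anagram: No


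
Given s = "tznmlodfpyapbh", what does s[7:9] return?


Input string: 'tznmlodfpyapbh'
Operation: slice [7:9]
Extract characters: s[7]='f', s[8]='p'
Result: fp


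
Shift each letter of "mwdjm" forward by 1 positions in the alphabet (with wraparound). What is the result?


Input: 'mwdjm', shift = 1
Operation: for each letter, (position + 1) mod 26
Mapping: 'm'(12+1=13)->'n', 'w'(22+1=23)->'x', 'd'(3+1=4)->'e', 'j'(9+1=10)->'k', 'm'(12+1=13)->'n'
Result: nxekn


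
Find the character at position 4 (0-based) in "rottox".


Input string: 'rottox'
Operation: get character at index 4
Index mapping: s[0]='r', s[1]='o', s[2]='t', s[3]='t', s[4]='o'
Result: 'o'


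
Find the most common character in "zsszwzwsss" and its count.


Input: 'zsszwzwsss'
Operation: tally each character
Counts: 's':5, 'w':2, 'z':3
Maximum: 's' appears 5 times


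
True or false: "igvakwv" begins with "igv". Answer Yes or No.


Input string: 'igvakwv'
Prefix to check: 'igv'
First 3 characters of input: 'igv'
Match: True
Result: Yes


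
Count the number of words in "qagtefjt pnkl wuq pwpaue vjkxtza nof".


Input string: 'qagtefjt pnkl wuq pwpaue vjkxtza nof'
Operation: split by spaces
Words found: 'qagtefjt', 'pnkl', 'wuq', 'pwpaue', 'vjkxtza', 'nof'
Word count: 6


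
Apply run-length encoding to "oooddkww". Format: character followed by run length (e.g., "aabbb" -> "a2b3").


Input: 'oooddkww'
Operation: identify consecutive runs
Runs: 'ooo' -> o3, 'dd' -> d2, 'k' -> k1, 'ww' -> w2
Encoded: o3d2k1w2


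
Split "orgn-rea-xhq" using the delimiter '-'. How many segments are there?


Input string: 'orgn-rea-xhq'
Delimiter: '-'
Split result: 'orgn', 'rea', 'xhq'
Number of parts: 3


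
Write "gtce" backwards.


Input string: 'gtce'
Operation: reverse character order
Original order: 'g' -> 't' -> 'c' -> 'e'
Reversed order: 'e' -> 'c' -> 't' -> 'g'
Result: ectg


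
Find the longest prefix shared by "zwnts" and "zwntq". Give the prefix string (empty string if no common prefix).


String 1: 'zwnts'
String 2: 'zwntq'
Compare position by position:
pos 0: 'z' vs 'z' match
pos 1: 'w' vs 'w' match
pos 2: 'n' vs 'n' match
pos 3: 't' vs 't' match
pos 4: 's' vs 'q' differ -> stop
Longest common prefix: "zwnt" (length 4)


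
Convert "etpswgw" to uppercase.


Input string: 'etpswgw'
Operation: convert each letter to uppercase
Mapping: 'e'->'E', 't'->'T', 'p'->'P', 's'->'S', 'w'->'W', 'g'->'G', 'w'->'W'
Result: ETPSWGW


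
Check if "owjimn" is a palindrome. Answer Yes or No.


Input string: 'owjimn'
Reversed: 'nmijwo'
Compare pairs: s[0]='o' vs s[5]='n' (mismatch), s[1]='w' vs s[4]='m' (mismatch), s[2]='j' vs s[3]='i' (mismatch)
Palindrome: No


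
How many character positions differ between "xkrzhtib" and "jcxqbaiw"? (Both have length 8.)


String 1: 'xkrzhtib'
String 2: 'jcxqbaiw'
Compare each position: pos 0: 'x'!='j', pos 1: 'k'!='c', pos 2: 'r'!='x', pos 3: 'z'!='q', pos 4: 'h'!='b', pos 5: 't'!='a', pos 6: 'i'=='i', pos 7: 'b'!='w'
Differing positions: 7
Hamming distance: 7


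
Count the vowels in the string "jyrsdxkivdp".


Input string: 'jyrsdxkivdp'
Operation: count vowels (a, e, i, o, u)
Scan: s[0]='j', s[1]='y', s[2]='r', s[3]='s', s[4]='d', s[5]='x', s[6]='k', s[7]='i' (vowel), s[8]='v', s[9]='d', s[10]='p'
Vowels found: 1
Result: 1


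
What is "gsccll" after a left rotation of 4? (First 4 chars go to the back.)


Input: 'gsccll', shift = 4
Operation: split at index 4 and swap parts
Front part s[0:4] = 'gscc'
Back part s[4:] = 'll'
Rotated = back + front = 'll' + 'gscc'
Result: llgscc


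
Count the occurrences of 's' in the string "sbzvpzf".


Input string: 'sbzvpzf'
Target character: 's'
Scan each position: s[0]='s'
Matches found at indices: 0
Total: 1


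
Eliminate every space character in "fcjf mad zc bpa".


Input string: 'fcjf mad zc bpa'
Operation: remove all spaces
Words: 'fcjf', 'mad', 'zc', 'bpa'
Join without spaces: fcjfmadzcbpa


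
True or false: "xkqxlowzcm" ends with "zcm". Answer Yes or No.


Input string: 'xkqxlowzcm'
Suffix to check: 'zcm'
Last 3 characters of input: 'zcm'
Match: True
Result: Yes


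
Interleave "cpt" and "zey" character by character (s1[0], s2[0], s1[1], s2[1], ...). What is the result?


String 1: 'cpt'
String 2: 'zey'
Operation: alternate characters
Pairs: 'c'+'z', 'p'+'e', 't'+'y'
Result: czpety


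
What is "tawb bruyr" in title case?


Input string: 'tawb bruyr'
Operation: capitalize first letter of each word
Word transformations: 'tawb'->'Tawb', 'bruyr'->'Bruyr'
Result: Tawb Bruyr


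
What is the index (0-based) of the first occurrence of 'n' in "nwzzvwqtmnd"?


Input string: 'nwzzvwqtmnd'
Target: 'n'
Scanning left to right: s[0]='n'
First match at index: 0


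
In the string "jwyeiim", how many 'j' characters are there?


Input string: 'jwyeiim'
Target character: 'j'
Scan each position: s[0]='j'
Matches found at indices: 0
Total: 1


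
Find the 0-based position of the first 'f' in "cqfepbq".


Input string: 'cqfepbq'
Target: 'f'
Scanning left to right: s[0]='c', s[1]='q', s[2]='f'
First match at index: 2


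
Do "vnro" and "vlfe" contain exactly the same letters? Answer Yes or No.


String 1: 'vnro' -> sorted: 'norv'
String 2: 'vlfe' -> sorted: 'eflv'
Compare sorted forms: 'norv' != 'eflv'
Anagram: No


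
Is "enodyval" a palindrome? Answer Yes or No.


Input string: 'enodyval'
Reversed: 'lavydone'
Compare pairs: s[0]='e' vs s[7]='l' (mismatch), s[1]='n' vs s[6]='a' (mismatch), s[2]='o' vs s[5]='v' (mismatch), s[3]='d' vs s[4]='y' (mismatch)
Palindrome: No


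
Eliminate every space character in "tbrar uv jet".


Input string: 'tbrar uv jet'
Operation: remove all spaces
Words: 'tbrar', 'uv', 'jet'
Join without spaces: tbraruvjet


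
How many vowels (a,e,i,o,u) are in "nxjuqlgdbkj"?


Input string: 'nxjuqlgdbkj'
Operation: count vowels (a, e, i, o, u)
Scan: s[0]='n', s[1]='x', s[2]='j', s[3]='u' (vowel), s[4]='q', s[5]='l', s[6]='g', s[7]='d', s[8]='b', s[9]='k', s[10]='j'
Vowels found: 1
Result: 1


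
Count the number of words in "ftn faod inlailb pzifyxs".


Input string: 'ftn faod inlailb pzifyxs'
Operation: split by spaces
Words found: 'ftn', 'faod', 'inlailb', 'pzifyxs'
Word count: 4


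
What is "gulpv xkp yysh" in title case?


Input string: 'gulpv xkp yysh'
Operation: capitalize first letter of each word
Word transformations: 'gulpv'->'Gulpv', 'xkp'->'Xkp', 'yysh'->'Yysh'
Result: Gulpv Xkp Yysh


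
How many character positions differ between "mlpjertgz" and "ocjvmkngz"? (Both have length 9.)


String 1: 'mlpjertgz'
String 2: 'ocjvmkngz'
Compare each position: pos 0: 'm'!='o', pos 1: 'l'!='c', pos 2: 'p'!='j', pos 3: 'j'!='v', pos 4: 'e'!='m', pos 5: 'r'!='k', pos 6: 't'!='n', pos 7: 'g'=='g', pos 8: 'z'=='z'
Differing positions: 7
Hamming distance: 7


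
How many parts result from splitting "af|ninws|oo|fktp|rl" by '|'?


Input string: 'af|ninws|oo|fktp|rl'
Delimiter: '|'
Split result: 'af', 'ninws', 'oo', 'fktp', 'rl'
Number of parts: 5


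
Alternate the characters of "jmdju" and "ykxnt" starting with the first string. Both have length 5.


String 1: 'jmdju'
String 2: 'ykxnt'
Operation: alternate characters
Pairs: 'j'+'y', 'm'+'k', 'd'+'x', 'j'+'n', 'u'+'t'
Result: jymkdxjnut


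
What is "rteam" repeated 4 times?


Input string: 'rteam'
Operation: repeat 4 times
Concatenation: 'rteam' + 'rteam' + 'rteam' + 'rteam'
Result: rteamrteamrteamrteam


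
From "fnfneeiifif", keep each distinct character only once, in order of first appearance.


Input: 'fnfneeiifif'
Operation: keep first occurrence of each character
Scan: s[0]='f' new -> keep; s[1]='n' new -> keep; s[2]='f' seen -> skip; s[3]='n' seen -> skip; s[4]='e' new -> keep; s[5]='e' seen -> skip; s[6]='i' new -> keep; s[7]='i' seen -> skip; s[8]='f' seen -> skip; s[9]='i' seen -> skip; s[10]='f' seen -> skip
Result: fnei


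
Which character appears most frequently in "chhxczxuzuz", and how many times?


Input: 'chhxczxuzuz'
Operation: tally each character
Counts: 'c':2, 'h':2, 'u':2, 'x':2, 'z':3
Maximum: 'z' appears 3 times


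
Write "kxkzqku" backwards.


Input string: 'kxkzqku'
Operation: reverse character order
Original order: 'k' -> 'x' -> 'k' -> 'z' -> 'q' -> 'k' -> 'u'
Reversed order: 'u' -> 'k' -> 'q' -> 'z' -> 'k' -> 'x' -> 'k'
Result: ukqzkxk


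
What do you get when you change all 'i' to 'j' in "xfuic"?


Input string: 'xfuic'
Operation: replace 'i' with 'j'
Positions of 'i': 3
After replacement: xfujc


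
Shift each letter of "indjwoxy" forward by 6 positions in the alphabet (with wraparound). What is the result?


Input: 'indjwoxy', shift = 6
Operation: for each letter, (position + 6) mod 26
Mapping: 'i'(8+6=14)->'o', 'n'(13+6=19)->'t', 'd'(3+6=9)->'j', 'j'(9+6=15)->'p', 'w'(22+6=28, 28 mod 26=2)->'c', 'o'(14+6=20)->'u', 'x'(23+6=29, 29 mod 26=3)->'d', 'y'(24+6=30, 30 mod 26=4)->'e'
Result: otjpcude


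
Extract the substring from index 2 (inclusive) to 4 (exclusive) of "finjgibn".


Input string: 'finjgibn'
Operation: slice [2:4]
Extract characters: s[2]='n', s[3]='j'
Result: nj


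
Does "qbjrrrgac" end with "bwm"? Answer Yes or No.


Input string: 'qbjrrrgac'
Suffix to check: 'bwm'
Last 3 characters of input: 'gac'
Match: False
Result: No


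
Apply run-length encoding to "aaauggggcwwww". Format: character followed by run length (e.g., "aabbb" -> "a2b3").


Input: 'aaauggggcwwww'
Operation: identify consecutive runs
Runs: 'aaa' -> a3, 'u' -> u1, 'gggg' -> g4, 'c' -> c1, 'wwww' -> w4
Encoded: a3u1g4c1w4


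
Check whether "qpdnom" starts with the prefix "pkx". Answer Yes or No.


Input string: 'qpdnom'
Prefix to check: 'pkx'
First 3 characters of input: 'qpd'
Match: False
Result: No


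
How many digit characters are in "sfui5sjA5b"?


Input string: 'sfui5sjA5b'
Operation: count digit characters (0-9)
Scan: 's', 'f', 'u', 'i', '5'(digit), 's', 'j', 'A', '5'(digit), 'b'
Digits found: 2
Result: 2


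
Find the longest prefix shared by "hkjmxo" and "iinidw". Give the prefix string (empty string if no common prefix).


String 1: 'hkjmxo'
String 2: 'iinidw'
Compare position by position:
pos 0: 'h' vs 'i' differ -> stop
Longest common prefix: "" (length 0)


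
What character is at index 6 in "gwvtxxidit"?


Input string: 'gwvtxxidit'
Operation: get character at index 6
Index mapping: s[0]='g', s[1]='w', s[2]='v', s[3]='t', s[4]='x', s[5]='x', s[6]='i'
Result: 'i'


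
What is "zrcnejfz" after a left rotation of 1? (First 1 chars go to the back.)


Input: 'zrcnejfz', shift = 1
Operation: split at index 1 and swap parts
Front part s[0:1] = 'z'
Back part s[1:] = 'rcnejfz'
Rotated = back + front = 'rcnejfz' + 'z'
Result: rcnejfzz


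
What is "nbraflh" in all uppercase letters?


Input string: 'nbraflh'
Operation: convert each letter to uppercase
Mapping: 'n'->'N', 'b'->'B', 'r'->'R', 'a'->'A', 'f'->'F', 'l'->'L', 'h'->'H'
Result: NBRAFLH


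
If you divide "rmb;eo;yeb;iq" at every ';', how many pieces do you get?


Input string: 'rmb;eo;yeb;iq'
Delimiter: ';'
Split result: 'rmb', 'eo', 'yeb', 'iq'
Number of parts: 4


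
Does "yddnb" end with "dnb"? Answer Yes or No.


Input string: 'yddnb'
Suffix to check: 'dnb'
Last 3 characters of input: 'dnb'
Match: True
Result: Yes


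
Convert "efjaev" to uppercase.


Input string: 'efjaev'
Operation: convert each letter to uppercase
Mapping: 'e'->'E', 'f'->'F', 'j'->'J', 'a'->'A', 'e'->'E', 'v'->'V'
Result: EFJAEV


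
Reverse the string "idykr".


Input string: 'idykr'
Operation: reverse character order
Original order: 'i' -> 'd' -> 'y' -> 'k' -> 'r'
Reversed order: 'r' -> 'k' -> 'y' -> 'd' -> 'i'
Result: rkydi


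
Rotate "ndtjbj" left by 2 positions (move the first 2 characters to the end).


Input: 'ndtjbj', shift = 2
Operation: split at index 2 and swap parts
Front part s[0:2] = 'nd'
Back part s[2:] = 'tjbj'
Rotated = back + front = 'tjbj' + 'nd'
Result: tjbjnd


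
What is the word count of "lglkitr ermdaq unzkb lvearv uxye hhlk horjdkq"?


Input string: 'lglkitr ermdaq unzkb lvearv uxye hhlk horjdkq'
Operation: split by spaces
Words found: 'lglkitr', 'ermdaq', 'unzkb', 'lvearv', 'uxye', 'hhlk', 'horjdkq'
Word count: 7


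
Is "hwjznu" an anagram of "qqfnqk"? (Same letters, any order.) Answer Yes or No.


String 1: 'qqfnqk' -> sorted: 'fknqqq'
String 2: 'hwjznu' -> sorted: 'hjnuwz'
Compare sorted forms: 'fknqqq' != 'hjnuwz'
Anagram: No


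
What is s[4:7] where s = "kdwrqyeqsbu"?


Input string: 'kdwrqyeqsbu'
Operation: slice [4:7]
Extract characters: s[4]='q', s[5]='y', s[6]='e'
Result: qye


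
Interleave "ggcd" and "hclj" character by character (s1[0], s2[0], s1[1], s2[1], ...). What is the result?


String 1: 'ggcd'
String 2: 'hclj'
Operation: alternate characters
Pairs: 'g'+'h', 'g'+'c', 'c'+'l', 'd'+'j'
Result: ghgccldj


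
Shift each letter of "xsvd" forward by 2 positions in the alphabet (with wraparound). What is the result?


Input: 'xsvd', shift = 2
Operation: for each letter, (position + 2) mod 26
Mapping: 'x'(23+2=25)->'z', 's'(18+2=20)->'u', 'v'(21+2=23)->'x', 'd'(3+2=5)->'f'
Result: zuxf


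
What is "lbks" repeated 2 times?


Input string: 'lbks'
Operation: repeat 2 times
Concatenation: 'lbks' + 'lbks'
Result: lbkslbks


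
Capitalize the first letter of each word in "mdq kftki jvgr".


Input string: 'mdq kftki jvgr'
Operation: capitalize first letter of each word
Word transformations: 'mdq'->'Mdq', 'kftki'->'Kftki', 'jvgr'->'Jvgr'
Result: Mdq Kftki Jvgr


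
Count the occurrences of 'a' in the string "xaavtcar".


Input string: 'xaavtcar'
Target character: 'a'
Scan each position: s[1]='a', s[2]='a', s[6]='a'
Matches found at indices: 1, 2, 6
Total: 3


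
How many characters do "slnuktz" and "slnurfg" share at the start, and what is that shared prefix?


String 1: 'slnuktz'
String 2: 'slnurfg'
Compare position by position:
pos 0: 's' vs 's' match
pos 1: 'l' vs 'l' match
pos 2: 'n' vs 'n' match
pos 3: 'u' vs 'u' match
pos 4: 'k' vs 'r' differ -> stop
Longest common prefix: "slnu" (length 4)


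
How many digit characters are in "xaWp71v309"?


Input string: 'xaWp71v309'
Operation: count digit characters (0-9)
Scan: 'x', 'a', 'W', 'p', '7'(digit), '1'(digit), 'v', '3'(digit), '0'(digit), '9'(digit)
Digits found: 5
Result: 5


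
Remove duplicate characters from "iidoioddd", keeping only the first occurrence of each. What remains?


Input: 'iidoioddd'
Operation: keep first occurrence of each character
Scan: s[0]='i' new -> keep; s[1]='i' seen -> skip; s[2]='d' new -> keep; s[3]='o' new -> keep; s[4]='i' seen -> skip; s[5]='o' seen -> skip; s[6]='d' seen -> skip; s[7]='d' seen -> skip; s[8]='d' seen -> skip
Result: ido


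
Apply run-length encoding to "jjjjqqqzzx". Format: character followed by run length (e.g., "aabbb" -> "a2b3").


Input: 'jjjjqqqzzx'
Operation: identify consecutive runs
Runs: 'jjjj' -> j4, 'qqq' -> q3, 'zz' -> z2, 'x' -> x1
Encoded: j4q3z2x1


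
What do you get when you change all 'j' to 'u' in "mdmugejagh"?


Input string: 'mdmugejagh'
Operation: replace 'j' with 'u'
Positions of 'j': 6
After replacement: mdmugeuagh


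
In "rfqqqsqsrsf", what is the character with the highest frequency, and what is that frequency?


Input: 'rfqqqsqsrsf'
Operation: tally each character
Counts: 'f':2, 'q':4, 'r':2, 's':3
Maximum: 'q' appears 4 times


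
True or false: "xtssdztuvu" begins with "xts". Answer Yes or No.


Input string: 'xtssdztuvu'
Prefix to check: 'xts'
First 3 characters of input: 'xts'
Match: True
Result: Yes


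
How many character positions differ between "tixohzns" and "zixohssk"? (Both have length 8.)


String 1: 'tixohzns'
String 2: 'zixohssk'
Compare each position: pos 0: 't'!='z', pos 1: 'i'=='i', pos 2: 'x'=='x', pos 3: 'o'=='o', pos 4: 'h'=='h', pos 5: 'z'!='s', pos 6: 'n'!='s', pos 7: 's'!='k'
Differing positions: 4
Hamming distance: 4


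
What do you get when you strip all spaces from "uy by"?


Input string: 'uy by'
Operation: remove all spaces
Words: 'uy', 'by'
Join without spaces: uyby


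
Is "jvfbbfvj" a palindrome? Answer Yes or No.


Input string: 'jvfbbfvj'
Reversed: 'jvfbbfvj'
Compare pairs: s[0]='j' vs s[7]='j' (match), s[1]='v' vs s[6]='v' (match), s[2]='f' vs s[5]='f' (match), s[3]='b' vs s[4]='b' (match)
Palindrome: Yes


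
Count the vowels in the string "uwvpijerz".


Input string: 'uwvpijerz'
Operation: count vowels (a, e, i, o, u)
Scan: s[0]='u' (vowel), s[1]='w', s[2]='v', s[3]='p', s[4]='i' (vowel), s[5]='j', s[6]='e' (vowel), s[7]='r', s[8]='z'
Vowels found: 3
Result: 3


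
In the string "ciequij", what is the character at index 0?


Input string: 'ciequij'
Operation: get character at index 0
Index mapping: s[0]='c'
Result: 'c'


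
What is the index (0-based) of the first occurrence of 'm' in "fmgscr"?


Input string: 'fmgscr'
Target: 'm'
Scanning left to right: s[0]='f', s[1]='m'
First match at index: 1


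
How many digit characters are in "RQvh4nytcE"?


Input string: 'RQvh4nytcE'
Operation: count digit characters (0-9)
Scan: 'R', 'Q', 'v', 'h', '4'(digit), 'n', 'y', 't', 'c', 'E'
Digits found: 1
Result: 1


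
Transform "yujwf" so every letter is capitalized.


Input string: 'yujwf'
Operation: convert each letter to uppercase
Mapping: 'y'->'Y', 'u'->'U', 'j'->'J', 'w'->'W', 'f'->'F'
Result: YUJWF


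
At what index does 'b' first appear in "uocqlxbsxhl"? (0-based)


Input string: 'uocqlxbsxhl'
Target: 'b'
Scanning left to right: s[0]='u', s[1]='o', s[2]='c', s[3]='q', s[4]='l', s[5]='x', s[6]='b'
First match at index: 6


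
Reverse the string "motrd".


Input string: 'motrd'
Operation: reverse character order
Original order: 'm' -> 'o' -> 't' -> 'r' -> 'd'
Reversed order: 'd' -> 'r' -> 't' -> 'o' -> 'm'
Result: drtom


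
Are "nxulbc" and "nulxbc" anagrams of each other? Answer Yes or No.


String 1: 'nxulbc' -> sorted: 'bclnux'
String 2: 'nulxbc' -> sorted: 'bclnux'
Compare sorted forms: 'bclnux' == 'bclnux'
Anagram: Yes


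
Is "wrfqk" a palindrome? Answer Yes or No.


Input string: 'wrfqk'
Reversed: 'kqfrw'
Compare pairs: s[0]='w' vs s[4]='k' (mismatch), s[1]='r' vs s[3]='q' (mismatch)
Palindrome: No


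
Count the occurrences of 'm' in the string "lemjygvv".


Input string: 'lemjygvv'
Target character: 'm'
Scan each position: s[2]='m'
Matches found at indices: 2
Total: 1


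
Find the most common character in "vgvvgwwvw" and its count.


Input: 'vgvvgwwvw'
Operation: tally each character
Counts: 'g':2, 'v':4, 'w':3
Maximum: 'v' appears 4 times


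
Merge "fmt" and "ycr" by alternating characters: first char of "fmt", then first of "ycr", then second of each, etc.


String 1: 'fmt'
String 2: 'ycr'
Operation: alternate characters
Pairs: 'f'+'y', 'm'+'c', 't'+'r'
Result: fymctr


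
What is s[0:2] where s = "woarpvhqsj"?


Input string: 'woarpvhqsj'
Operation: slice [0:2]
Extract characters: s[0]='w', s[1]='o'
Result: wo


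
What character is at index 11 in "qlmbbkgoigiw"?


Input string: 'qlmbbkgoigiw'
Operation: get character at index 11
Index mapping: s[0]='q', s[1]='l', s[2]='m', s[3]='b', s[4]='b', s[5]='k', s[6]='g', s[7]='o', s[8]='i', s[9]='g', s[10]='i', s[11]='w'
Result: 'w'


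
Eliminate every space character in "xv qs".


Input string: 'xv qs'
Operation: remove all spaces
Words: 'xv', 'qs'
Join without spaces: xvqs


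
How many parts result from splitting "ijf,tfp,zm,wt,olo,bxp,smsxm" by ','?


Input string: 'ijf,tfp,zm,wt,olo,bxp,smsxm'
Delimiter: ','
Split result: 'ijf', 'tfp', 'zm', 'wt', 'olo', 'bxp', 'smsxm'
Number of parts: 7


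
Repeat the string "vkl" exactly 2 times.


Input string: 'vkl'
Operation: repeat 2 times
Concatenation: 'vkl' + 'vkl'
Result: vklvkl


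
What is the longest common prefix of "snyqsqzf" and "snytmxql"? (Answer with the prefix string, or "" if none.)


String 1: 'snyqsqzf'
String 2: 'snytmxql'
Compare position by position:
pos 0: 's' vs 's' match
pos 1: 'n' vs 'n' match
pos 2: 'y' vs 'y' match
pos 3: 'q' vs 't' differ -> stop
Longest common prefix: "sny" (length 3)


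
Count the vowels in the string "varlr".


Input string: 'varlr'
Operation: count vowels (a, e, i, o, u)
Scan: s[0]='v', s[1]='a' (vowel), s[2]='r', s[3]='l', s[4]='r'
Vowels found: 1
Result: 1


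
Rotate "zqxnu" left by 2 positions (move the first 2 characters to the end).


Input: 'zqxnu', shift = 2
Operation: split at index 2 and swap parts
Front part s[0:2] = 'zq'
Back part s[2:] = 'xnu'
Rotated = back + front = 'xnu' + 'zq'
Result: xnuzq


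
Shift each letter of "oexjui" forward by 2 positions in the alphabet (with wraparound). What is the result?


Input: 'oexjui', shift = 2
Operation: for each letter, (position + 2) mod 26
Mapping: 'o'(14+2=16)->'q', 'e'(4+2=6)->'g', 'x'(23+2=25)->'z', 'j'(9+2=11)->'l', 'u'(20+2=22)->'w', 'i'(8+2=10)->'k'
Result: qgzlwk


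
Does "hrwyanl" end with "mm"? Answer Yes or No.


Input string: 'hrwyanl'
Suffix to check: 'mm'
Last 2 characters of input: 'nl'
Match: False
Result: No


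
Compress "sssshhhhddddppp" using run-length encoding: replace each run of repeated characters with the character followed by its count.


Input: 'sssshhhhddddppp'
Operation: identify consecutive runs
Runs: 'ssss' -> s4, 'hhhh' -> h4, 'dddd' -> d4, 'ppp' -> p3
Encoded: s4h4d4p3


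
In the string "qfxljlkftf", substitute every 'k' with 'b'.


Input string: 'qfxljlkftf'
Operation: replace 'k' with 'b'
Positions of 'k': 6
After replacement: qfxljlbftf


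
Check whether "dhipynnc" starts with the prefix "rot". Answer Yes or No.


Input string: 'dhipynnc'
Prefix to check: 'rot'
First 3 characters of input: 'dhi'
Match: False
Result: No


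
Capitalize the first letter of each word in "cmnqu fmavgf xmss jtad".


Input string: 'cmnqu fmavgf xmss jtad'
Operation: capitalize first letter of each word
Word transformations: 'cmnqu'->'Cmnqu', 'fmavgf'->'Fmavgf', 'xmss'->'Xmss', 'jtad'->'Jtad'
Result: Cmnqu Fmavgf Xmss Jtad


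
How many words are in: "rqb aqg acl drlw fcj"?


Input string: 'rqb aqg acl drlw fcj'
Operation: split by spaces
Words found: 'rqb', 'aqg', 'acl', 'drlw', 'fcj'
Word count: 5


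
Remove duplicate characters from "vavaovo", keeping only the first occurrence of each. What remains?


Input: 'vavaovo'
Operation: keep first occurrence of each character
Scan: s[0]='v' new -> keep; s[1]='a' new -> keep; s[2]='v' seen -> skip; s[3]='a' seen -> skip; s[4]='o' new -> keep; s[5]='v' seen -> skip; s[6]='o' seen -> skip
Result: vao


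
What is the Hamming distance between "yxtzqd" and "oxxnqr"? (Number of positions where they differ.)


String 1: 'yxtzqd'
String 2: 'oxxnqr'
Compare each position: pos 0: 'y'!='o', pos 1: 'x'=='x', pos 2: 't'!='x', pos 3: 'z'!='n', pos 4: 'q'=='q', pos 5: 'd'!='r'
Differing positions: 4
Hamming distance: 4


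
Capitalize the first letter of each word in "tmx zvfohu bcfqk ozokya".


Input string: 'tmx zvfohu bcfqk ozokya'
Operation: capitalize first letter of each word
Word transformations: 'tmx'->'Tmx', 'zvfohu'->'Zvfohu', 'bcfqk'->'Bcfqk', 'ozokya'->'Ozokya'
Result: Tmx Zvfohu Bcfqk Ozokya


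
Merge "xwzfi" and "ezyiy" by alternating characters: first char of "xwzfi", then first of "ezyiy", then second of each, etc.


String 1: 'xwzfi'
String 2: 'ezyiy'
Operation: alternate characters
Pairs: 'x'+'e', 'w'+'z', 'z'+'y', 'f'+'i', 'i'+'y'
Result: xewzzyfiiy


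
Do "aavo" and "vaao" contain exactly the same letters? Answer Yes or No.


String 1: 'aavo' -> sorted: 'aaov'
String 2: 'vaao' -> sorted: 'aaov'
Compare sorted forms: 'aaov' == 'aaov'
Anagram: Yes


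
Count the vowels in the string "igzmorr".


Input string: 'igzmorr'
Operation: count vowels (a, e, i, o, u)
Scan: s[0]='i' (vowel), s[1]='g', s[2]='z', s[3]='m', s[4]='o' (vowel), s[5]='r', s[6]='r'
Vowels found: 2
Result: 2


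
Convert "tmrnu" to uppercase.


Input string: 'tmrnu'
Operation: convert each letter to uppercase
Mapping: 't'->'T', 'm'->'M', 'r'->'R', 'n'->'N', 'u'->'U'
Result: TMRNU


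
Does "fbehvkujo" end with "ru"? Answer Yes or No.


Input string: 'fbehvkujo'
Suffix to check: 'ru'
Last 2 characters of input: 'jo'
Match: False
Result: No


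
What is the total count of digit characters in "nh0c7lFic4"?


Input string: 'nh0c7lFic4'
Operation: count digit characters (0-9)
Scan: 'n', 'h', '0'(digit), 'c', '7'(digit), 'l', 'F', 'i', 'c', '4'(digit)
Digits found: 3
Result: 3


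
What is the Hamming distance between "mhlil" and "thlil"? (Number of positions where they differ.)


String 1: 'mhlil'
String 2: 'thlil'
Compare each position: pos 0: 'm'!='t', pos 1: 'h'=='h', pos 2: 'l'=='l', pos 3: 'i'=='i', pos 4: 'l'=='l'
Differing positions: 1
Hamming distance: 1


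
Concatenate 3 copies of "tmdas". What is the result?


Input string: 'tmdas'
Operation: repeat 3 times
Concatenation: 'tmdas' + 'tmdas' + 'tmdas'
Result: tmdastmdastmdas


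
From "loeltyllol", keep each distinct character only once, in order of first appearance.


Input: 'loeltyllol'
Operation: keep first occurrence of each character
Scan: s[0]='l' new -> keep; s[1]='o' new -> keep; s[2]='e' new -> keep; s[3]='l' seen -> skip; s[4]='t' new -> keep; s[5]='y' new -> keep; s[6]='l' seen -> skip; s[7]='l' seen -> skip; s[8]='o' seen -> skip; s[9]='l' seen -> skip
Result: loety


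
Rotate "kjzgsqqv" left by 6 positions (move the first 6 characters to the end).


Input: 'kjzgsqqv', shift = 6
Operation: split at index 6 and swap parts
Front part s[0:6] = 'kjzgsq'
Back part s[6:] = 'qv'
Rotated = back + front = 'qv' + 'kjzgsq'
Result: qvkjzgsq


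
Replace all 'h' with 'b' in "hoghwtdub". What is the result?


Input string: 'hoghwtdub'
Operation: replace 'h' with 'b'
Positions of 'h': 0, 3
After replacement: bogbwtdub


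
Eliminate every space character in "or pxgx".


Input string: 'or pxgx'
Operation: remove all spaces
Words: 'or', 'pxgx'
Join without spaces: orpxgx


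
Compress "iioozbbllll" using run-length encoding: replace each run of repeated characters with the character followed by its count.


Input: 'iioozbbllll'
Operation: identify consecutive runs
Runs: 'ii' -> i2, 'oo' -> o2, 'z' -> z1, 'bb' -> b2, 'llll' -> l4
Encoded: i2o2z1b2l4


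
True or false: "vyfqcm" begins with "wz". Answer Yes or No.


Input string: 'vyfqcm'
Prefix to check: 'wz'
First 2 characters of input: 'vy'
Match: False
Result: No


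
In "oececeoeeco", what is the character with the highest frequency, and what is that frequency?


Input: 'oececeoeeco'
Operation: tally each character
Counts: 'c':3, 'e':5, 'o':3
Maximum: 'e' appears 5 times


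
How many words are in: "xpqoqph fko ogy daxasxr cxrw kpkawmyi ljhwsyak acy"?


Input string: 'xpqoqph fko ogy daxasxr cxrw kpkawmyi ljhwsyak acy'
Operation: split by spaces
Words found: 'xpqoqph', 'fko', 'ogy', 'daxasxr', 'cxrw', 'kpkawmyi', 'ljhwsyak', 'acy'
Word count: 8


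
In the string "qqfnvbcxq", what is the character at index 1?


Input string: 'qqfnvbcxq'
Operation: get character at index 1
Index mapping: s[0]='q', s[1]='q'
Result: 'q'


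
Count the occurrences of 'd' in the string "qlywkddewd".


Input string: 'qlywkddewd'
Target character: 'd'
Scan each position: s[5]='d', s[6]='d', s[9]='d'
Matches found at indices: 5, 6, 9
Total: 3


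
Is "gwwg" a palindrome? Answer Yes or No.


Input string: 'gwwg'
Reversed: 'gwwg'
Compare pairs: s[0]='g' vs s[3]='g' (match), s[1]='w' vs s[2]='w' (match)
Palindrome: Yes


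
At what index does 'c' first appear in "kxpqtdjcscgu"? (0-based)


Input string: 'kxpqtdjcscgu'
Target: 'c'
Scanning left to right: s[0]='k', s[1]='x', s[2]='p', s[3]='q', s[4]='t', s[5]='d', s[6]='j', s[7]='c'
First match at index: 7


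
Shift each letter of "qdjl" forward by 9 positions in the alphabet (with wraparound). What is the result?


Input: 'qdjl', shift = 9
Operation: for each letter, (position + 9) mod 26
Mapping: 'q'(16+9=25)->'z', 'd'(3+9=12)->'m', 'j'(9+9=18)->'s', 'l'(11+9=20)->'u'
Result: zmsu


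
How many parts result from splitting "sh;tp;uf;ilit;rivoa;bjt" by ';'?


Input string: 'sh;tp;uf;ilit;rivoa;bjt'
Delimiter: ';'
Split result: 'sh', 'tp', 'uf', 'ilit', 'rivoa', 'bjt'
Number of parts: 6


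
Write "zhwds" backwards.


Input string: 'zhwds'
Operation: reverse character order
Original order: 'z' -> 'h' -> 'w' -> 'd' -> 's'
Reversed order: 's' -> 'd' -> 'w' -> 'h' -> 'z'
Result: sdwhz


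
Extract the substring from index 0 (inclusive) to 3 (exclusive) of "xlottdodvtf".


Input string: 'xlottdodvtf'
Operation: slice [0:3]
Extract characters: s[0]='x', s[1]='l', s[2]='o'
Result: xlo
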